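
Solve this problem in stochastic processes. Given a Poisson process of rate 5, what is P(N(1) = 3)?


P(N(t)=k) = (lambda*t)^k * exp(-lambda*t) / k!
lambda*t = 5
= 5^3 * exp(-5) / 3!
= 125 * 0.0067 / 6
= 0.1404

0.1404


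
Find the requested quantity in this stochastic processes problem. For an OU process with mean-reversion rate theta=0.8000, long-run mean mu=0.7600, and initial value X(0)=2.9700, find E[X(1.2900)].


E[X(t)] = mu + (X(0) - mu)*exp(-theta*t)
= 0.7600 + (2.9700 - 0.7600)*exp(-0.8000*1.2900)
= 0.7600 + 2.2100 * 0.3563
= 1.5474

1.5474


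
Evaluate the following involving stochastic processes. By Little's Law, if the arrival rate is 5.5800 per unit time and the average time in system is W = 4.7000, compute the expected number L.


Little's Law: L = lambda * W
= 5.5800 * 4.7000
= 26.2260

26.2260


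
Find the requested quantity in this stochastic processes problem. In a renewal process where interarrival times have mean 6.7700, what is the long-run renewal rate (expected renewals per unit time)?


Long-run renewal rate = 1/E(X)
= 1/6.7700
= 0.1477

0.1477


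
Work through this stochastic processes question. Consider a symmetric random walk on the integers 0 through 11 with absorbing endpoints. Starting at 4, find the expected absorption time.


For symmetric RW on 0,...,N with absorbing barriers, E(i) = i*(N-i)
E(4) = 4 * 7 = 28

28


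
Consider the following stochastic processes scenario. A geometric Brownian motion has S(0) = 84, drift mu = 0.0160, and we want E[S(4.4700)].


E[S(t)] = S(0) * exp(mu * t)
= 84 * exp(0.0160 * 4.4700)
= 84 * 1.0741
= 90.2277

90.2277


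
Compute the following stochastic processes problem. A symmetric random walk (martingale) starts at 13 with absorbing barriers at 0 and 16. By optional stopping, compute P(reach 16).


By optional stopping theorem: E(M at tau) = M(0) = 13
P(hit 16)*16 + P(hit 0)*0 = 13
P(hit 16) = (13 - 0)/(16 - 0) = 13/16 = 0.8125

0.8125


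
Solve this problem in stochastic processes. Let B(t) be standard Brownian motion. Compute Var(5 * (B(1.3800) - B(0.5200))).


Var(alpha*(B(t)-B(s))) = alpha^2 * (t-s)
= 5^2 * (1.3800 - 0.5200)
= 25 * 0.8600
= 21.5000

21.5000


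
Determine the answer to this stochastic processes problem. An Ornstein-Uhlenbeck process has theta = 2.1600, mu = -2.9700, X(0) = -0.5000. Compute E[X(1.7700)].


E[X(t)] = mu + (X(0) - mu)*exp(-theta*t)
= -2.9700 + (-0.5000 - -2.9700)*exp(-2.1600*1.7700)
= -2.9700 + 2.4700 * 0.0219
= -2.9160

-2.9160


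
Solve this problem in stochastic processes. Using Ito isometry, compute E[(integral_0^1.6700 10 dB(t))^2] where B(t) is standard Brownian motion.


By Ito isometry: E[(int f dB)^2] = int f^2 dt
= 10^2 * 1.6700
= 100 * 1.6700 = 167.0000

167.0000


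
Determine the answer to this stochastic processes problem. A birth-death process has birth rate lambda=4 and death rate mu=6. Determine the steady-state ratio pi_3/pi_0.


For birth-death process, pi_n/pi_0 = (lambda/mu)^n
= (4/6)^3
= 0.2963

0.2963


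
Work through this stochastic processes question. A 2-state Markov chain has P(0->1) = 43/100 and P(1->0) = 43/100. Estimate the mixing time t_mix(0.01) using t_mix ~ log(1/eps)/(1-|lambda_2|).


lambda_2 = |1 - p01 - p10| = |1 - 0.4300 - 0.4300| = 0.1400
t_mix ~ log(1/eps)/(1 - |lambda_2|)
= log(100)/(1 - 0.1400) = 4.6052/0.8600
= 5.3548

5.3548


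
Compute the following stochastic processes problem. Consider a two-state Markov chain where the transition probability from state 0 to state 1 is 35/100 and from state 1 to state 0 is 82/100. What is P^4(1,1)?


Computing P^4 by matrix multiplication.
P = [[0.6500, 0.3500], [0.8200, 0.1800]]
After raising P to the power 4:
P^4(1,1) = 0.2997

0.2997


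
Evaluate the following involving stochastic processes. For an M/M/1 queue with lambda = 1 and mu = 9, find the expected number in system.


rho = 1/9 = 0.1111
L = rho/(1-rho)
= 0.1111/0.8889
= 0.1250

0.1250


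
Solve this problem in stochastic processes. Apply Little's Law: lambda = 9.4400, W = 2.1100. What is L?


Little's Law: L = lambda * W
= 9.4400 * 2.1100
= 19.9184

19.9184


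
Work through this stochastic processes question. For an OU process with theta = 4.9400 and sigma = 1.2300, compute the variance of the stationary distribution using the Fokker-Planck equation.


Stationary variance = sigma^2 / (2*theta)
= 1.2300^2 / (2*4.9400)
= 1.5129 / 9.8800
= 0.1531

0.1531


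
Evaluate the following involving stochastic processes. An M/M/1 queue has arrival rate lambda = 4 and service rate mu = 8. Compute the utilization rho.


rho = lambda/mu
= 4/8
= 0.5000

0.5000


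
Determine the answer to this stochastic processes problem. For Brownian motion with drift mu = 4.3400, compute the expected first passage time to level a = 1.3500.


Expected first passage time = a/mu
= 1.3500/4.3400
= 0.3111

0.3111


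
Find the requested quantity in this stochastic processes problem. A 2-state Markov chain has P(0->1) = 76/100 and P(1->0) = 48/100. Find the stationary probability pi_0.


Stationary distribution: pi_0 = p10/(p01+p10), pi_1 = p01/(p01+p10)
p01 = 0.7600, p10 = 0.4800
pi_0 = 0.3871

0.3871


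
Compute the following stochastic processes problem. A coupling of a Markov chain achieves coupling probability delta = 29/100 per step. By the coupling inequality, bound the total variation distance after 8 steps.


TV distance bound <= (1-delta)^n
= (1 - 0.2900)^8
= 0.7100^8
= 0.0646

0.0646


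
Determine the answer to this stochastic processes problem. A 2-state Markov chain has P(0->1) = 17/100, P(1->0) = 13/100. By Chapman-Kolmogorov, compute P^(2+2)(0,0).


P^4 = P^2 * P^2
Computing via matrix multiplication of the transition matrix.
Entry (0,0) of P^4 = 0.5694

0.5694


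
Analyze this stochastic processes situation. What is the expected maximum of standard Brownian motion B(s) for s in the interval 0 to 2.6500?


E(max B(s)) = sqrt(2t/pi)
= sqrt(2*2.6500/pi)
= sqrt(1.6870)
= 1.2989

1.2989


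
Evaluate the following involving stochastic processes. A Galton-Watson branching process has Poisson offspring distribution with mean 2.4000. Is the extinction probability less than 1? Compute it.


Since mu = 2.4000 > 1, extinction prob q < 1.
Solve s = exp(mu*(s-1)) iteratively.
q = 0.1214

0.1214


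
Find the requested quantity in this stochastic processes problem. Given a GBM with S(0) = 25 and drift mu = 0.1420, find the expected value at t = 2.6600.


E[S(t)] = S(0) * exp(mu * t)
= 25 * exp(0.1420 * 2.6600)
= 25 * 1.4590
= 36.4739

36.4739


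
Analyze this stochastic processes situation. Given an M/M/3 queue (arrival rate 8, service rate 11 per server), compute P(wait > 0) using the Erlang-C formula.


a = lambda/mu = 0.7273
rho = a/c = 0.2424
Erlang-C formula applied:
C(c,a) = 0.0408

0.0408


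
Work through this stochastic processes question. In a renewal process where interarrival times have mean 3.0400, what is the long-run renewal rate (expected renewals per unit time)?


Long-run renewal rate = 1/E(X)
= 1/3.0400
= 0.3289

0.3289


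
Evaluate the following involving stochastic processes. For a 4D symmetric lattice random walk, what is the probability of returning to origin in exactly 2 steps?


P(return in 2 steps) = P(reverse first step) = 1/(2d)
= 1/8
= 0.1250

0.1250


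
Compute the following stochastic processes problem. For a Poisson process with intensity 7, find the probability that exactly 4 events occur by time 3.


P(N(t)=k) = (lambda*t)^k * exp(-lambda*t) / k!
lambda*t = 21
= 21^4 * exp(-21) / 4!
= 194481 * 7.5826e-10 / 24
= 6.1444e-06

6.1444e-06


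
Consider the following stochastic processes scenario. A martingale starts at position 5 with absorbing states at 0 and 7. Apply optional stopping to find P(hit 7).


By optional stopping theorem: E(M at tau) = M(0) = 5
P(hit 7)*7 + P(hit 0)*0 = 5
P(hit 7) = (5 - 0)/(7 - 0) = 5/7 = 0.7143

0.7143


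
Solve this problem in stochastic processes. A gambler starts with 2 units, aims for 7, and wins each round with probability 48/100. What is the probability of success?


Gambler's ruin formula:
r = q/p = 0.5200/0.4800 = 1.0833
P(win) = (1 - r^i)/(1 - r^N)
= (1 - 1.0833^2)/(1 - 1.0833^7)
= 0.2311

0.2311


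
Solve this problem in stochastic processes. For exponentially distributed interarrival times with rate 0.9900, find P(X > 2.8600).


P(X > t) = exp(-lambda * t)
= exp(-0.9900 * 2.8600)
= exp(-2.8314) = 0.0589

0.0589


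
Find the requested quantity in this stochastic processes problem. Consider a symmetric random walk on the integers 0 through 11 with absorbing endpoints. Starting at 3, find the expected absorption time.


For symmetric RW on 0,...,N with absorbing barriers, E(i) = i*(N-i)
E(3) = 3 * 8 = 24

24


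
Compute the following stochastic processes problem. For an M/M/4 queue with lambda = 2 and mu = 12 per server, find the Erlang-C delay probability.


a = lambda/mu = 0.1667
rho = a/c = 0.0417
Erlang-C formula applied:
C(c,a) = 2.8398e-05

2.8398e-05


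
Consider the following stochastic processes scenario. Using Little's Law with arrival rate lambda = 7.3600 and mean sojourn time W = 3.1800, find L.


Little's Law: L = lambda * W
= 7.3600 * 3.1800
= 23.4048

23.4048


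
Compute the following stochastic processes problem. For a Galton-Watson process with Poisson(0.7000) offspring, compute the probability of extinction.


Since mu = 0.7000 <= 1, extinction probability = 1.

1.0000


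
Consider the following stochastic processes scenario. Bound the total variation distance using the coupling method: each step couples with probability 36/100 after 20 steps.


TV distance bound <= (1-delta)^n
= (1 - 0.3600)^20
= 0.6400^20
= 1.3292e-04

1.3292e-04


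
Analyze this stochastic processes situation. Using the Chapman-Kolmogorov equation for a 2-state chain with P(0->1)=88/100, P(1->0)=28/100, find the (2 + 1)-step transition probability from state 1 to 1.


P^3 = P^2 * P^1
Computing via matrix multiplication of the transition matrix.
Entry (1,1) of P^3 = 0.7576

0.7576


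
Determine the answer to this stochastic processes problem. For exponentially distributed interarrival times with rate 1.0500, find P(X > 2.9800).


P(X > t) = exp(-lambda * t)
= exp(-1.0500 * 2.9800)
= exp(-3.1290) = 0.0438

0.0438


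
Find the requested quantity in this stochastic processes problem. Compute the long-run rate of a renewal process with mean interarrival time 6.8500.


Long-run renewal rate = 1/E(X)
= 1/6.8500
= 0.1460

0.1460


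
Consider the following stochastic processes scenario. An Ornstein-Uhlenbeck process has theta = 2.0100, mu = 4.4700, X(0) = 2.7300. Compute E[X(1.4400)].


E[X(t)] = mu + (X(0) - mu)*exp(-theta*t)
= 4.4700 + (2.7300 - 4.4700)*exp(-2.0100*1.4400)
= 4.4700 + -1.7400 * 0.0553
= 4.3737

4.3737


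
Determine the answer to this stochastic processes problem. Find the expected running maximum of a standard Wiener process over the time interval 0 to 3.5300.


E(max B(s)) = sqrt(2t/pi)
= sqrt(2*3.5300/pi)
= sqrt(2.2473)
= 1.4991

1.4991


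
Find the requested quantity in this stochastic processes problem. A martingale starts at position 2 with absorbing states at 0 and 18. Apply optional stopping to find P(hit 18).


By optional stopping theorem: E(M at tau) = M(0) = 2
P(hit 18)*18 + P(hit 0)*0 = 2
P(hit 18) = (2 - 0)/(18 - 0) = 1/9 = 0.1111

0.1111


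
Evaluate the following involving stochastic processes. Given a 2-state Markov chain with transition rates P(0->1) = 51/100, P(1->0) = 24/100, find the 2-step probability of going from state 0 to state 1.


Computing P^2 by matrix multiplication.
P = [[0.4900, 0.5100], [0.2400, 0.7600]]
After raising P to the power 2:
P^2(0,1) = 0.6375

0.6375


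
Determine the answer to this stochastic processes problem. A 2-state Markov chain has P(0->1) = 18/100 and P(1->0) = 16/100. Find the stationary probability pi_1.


Stationary distribution: pi_0 = p10/(p01+p10), pi_1 = p01/(p01+p10)
p01 = 0.1800, p10 = 0.1600
pi_1 = 0.5294

0.5294


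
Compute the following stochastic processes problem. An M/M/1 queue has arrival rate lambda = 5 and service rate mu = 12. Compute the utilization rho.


rho = lambda/mu
= 5/12
= 0.4167

0.4167


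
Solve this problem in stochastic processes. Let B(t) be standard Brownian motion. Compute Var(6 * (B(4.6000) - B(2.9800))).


Var(alpha*(B(t)-B(s))) = alpha^2 * (t-s)
= 6^2 * (4.6000 - 2.9800)
= 36 * 1.6200
= 58.3200

58.3200


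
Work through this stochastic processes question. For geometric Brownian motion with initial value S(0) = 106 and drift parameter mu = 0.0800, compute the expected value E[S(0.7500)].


E[S(t)] = S(0) * exp(mu * t)
= 106 * exp(0.0800 * 0.7500)
= 106 * 1.0618
= 112.5547

112.5547


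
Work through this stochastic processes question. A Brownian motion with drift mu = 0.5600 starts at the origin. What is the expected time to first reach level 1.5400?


Expected first passage time = a/mu
= 1.5400/0.5600
= 2.7500

2.7500


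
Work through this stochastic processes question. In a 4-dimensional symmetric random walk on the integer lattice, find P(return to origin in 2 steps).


P(return in 2 steps) = P(reverse first step) = 1/(2d)
= 1/8
= 0.1250

0.1250


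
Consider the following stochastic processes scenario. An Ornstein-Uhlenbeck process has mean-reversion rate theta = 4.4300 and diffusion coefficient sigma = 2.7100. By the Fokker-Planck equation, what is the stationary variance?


Stationary variance = sigma^2 / (2*theta)
= 2.7100^2 / (2*4.4300)
= 7.3441 / 8.8600
= 0.8289

0.8289


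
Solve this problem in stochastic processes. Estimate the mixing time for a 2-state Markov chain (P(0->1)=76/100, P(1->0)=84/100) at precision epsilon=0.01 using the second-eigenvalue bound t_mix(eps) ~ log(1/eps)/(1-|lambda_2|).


lambda_2 = |1 - p01 - p10| = |1 - 0.7600 - 0.8400| = 0.6000
t_mix ~ log(1/eps)/(1 - |lambda_2|)
= log(100)/(1 - 0.6000) = 4.6052/0.4000
= 11.5129

11.5129


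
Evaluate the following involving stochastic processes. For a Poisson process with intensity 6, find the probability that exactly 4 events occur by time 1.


P(N(t)=k) = (lambda*t)^k * exp(-lambda*t) / k!
lambda*t = 6
= 6^4 * exp(-6) / 4!
= 1296 * 0.0025 / 24
= 0.1339

0.1339


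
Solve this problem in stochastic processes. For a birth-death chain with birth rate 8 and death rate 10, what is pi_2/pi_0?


For birth-death process, pi_n/pi_0 = (lambda/mu)^n
= (8/10)^2
= 0.6400

0.6400


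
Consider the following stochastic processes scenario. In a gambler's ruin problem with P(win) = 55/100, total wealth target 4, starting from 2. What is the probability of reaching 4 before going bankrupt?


Gambler's ruin formula:
r = q/p = 0.4500/0.5500 = 0.8182
P(win) = (1 - r^i)/(1 - r^N)
= (1 - 0.8182^2)/(1 - 0.8182^4)
= 0.5990

0.5990


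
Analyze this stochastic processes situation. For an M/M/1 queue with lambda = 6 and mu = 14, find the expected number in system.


rho = 6/14 = 0.4286
L = rho/(1-rho)
= 0.4286/0.5714
= 0.7500

0.7500


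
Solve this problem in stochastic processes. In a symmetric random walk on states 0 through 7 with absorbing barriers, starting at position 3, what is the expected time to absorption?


For symmetric RW on 0,...,N with absorbing barriers, E(i) = i*(N-i)
E(3) = 3 * 4 = 12

12


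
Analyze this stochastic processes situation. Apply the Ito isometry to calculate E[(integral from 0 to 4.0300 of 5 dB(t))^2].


By Ito isometry: E[(int f dB)^2] = int f^2 dt
= 5^2 * 4.0300
= 25 * 4.0300 = 100.7500

100.7500


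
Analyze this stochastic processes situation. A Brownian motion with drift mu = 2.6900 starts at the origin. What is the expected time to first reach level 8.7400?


Expected first passage time = a/mu
= 8.7400/2.6900
= 3.2491

3.2491


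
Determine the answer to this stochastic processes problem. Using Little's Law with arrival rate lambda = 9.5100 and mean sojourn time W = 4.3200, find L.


Little's Law: L = lambda * W
= 9.5100 * 4.3200
= 41.0832

41.0832


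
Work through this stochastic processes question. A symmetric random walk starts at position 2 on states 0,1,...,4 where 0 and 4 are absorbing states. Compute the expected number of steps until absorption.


For symmetric RW on 0,...,N with absorbing barriers, E(i) = i*(N-i)
E(2) = 2 * 2 = 4

4


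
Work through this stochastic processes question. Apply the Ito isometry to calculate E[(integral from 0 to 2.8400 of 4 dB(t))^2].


By Ito isometry: E[(int f dB)^2] = int f^2 dt
= 4^2 * 2.8400
= 16 * 2.8400 = 45.4400

45.4400


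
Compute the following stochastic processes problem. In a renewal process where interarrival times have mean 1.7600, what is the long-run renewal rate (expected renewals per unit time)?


Long-run renewal rate = 1/E(X)
= 1/1.7600
= 0.5682

0.5682


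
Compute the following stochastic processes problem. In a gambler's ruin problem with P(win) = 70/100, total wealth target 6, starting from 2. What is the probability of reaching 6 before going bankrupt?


Gambler's ruin formula:
r = q/p = 0.3000/0.7000 = 0.4286
P(win) = (1 - r^i)/(1 - r^N)
= (1 - 0.4286^2)/(1 - 0.4286^6)
= 0.8214

0.8214


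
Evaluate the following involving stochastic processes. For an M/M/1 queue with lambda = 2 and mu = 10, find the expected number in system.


rho = 2/10 = 0.2000
L = rho/(1-rho)
= 0.2000/0.8000
= 0.2500

0.2500


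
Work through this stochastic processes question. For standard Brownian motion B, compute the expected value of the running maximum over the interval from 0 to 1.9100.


E(max B(s)) = sqrt(2t/pi)
= sqrt(2*1.9100/pi)
= sqrt(1.2159)
= 1.1027

1.1027


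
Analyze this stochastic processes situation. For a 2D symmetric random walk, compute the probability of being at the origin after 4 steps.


P = C(4,2)^2 / 4^4
= 6^2 / 256
= 36 / 256
= 0.1406

0.1406


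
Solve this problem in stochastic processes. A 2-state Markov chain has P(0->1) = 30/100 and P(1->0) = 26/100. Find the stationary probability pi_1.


Stationary distribution: pi_0 = p10/(p01+p10), pi_1 = p01/(p01+p10)
p01 = 0.3000, p10 = 0.2600
pi_1 = 0.5357

0.5357


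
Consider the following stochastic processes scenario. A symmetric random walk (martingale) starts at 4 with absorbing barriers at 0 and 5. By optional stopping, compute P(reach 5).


By optional stopping theorem: E(M at tau) = M(0) = 4
P(hit 5)*5 + P(hit 0)*0 = 4
P(hit 5) = (4 - 0)/(5 - 0) = 4/5 = 0.8000

0.8000


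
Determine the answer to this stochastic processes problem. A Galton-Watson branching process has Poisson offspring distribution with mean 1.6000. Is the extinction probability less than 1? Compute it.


Since mu = 1.6000 > 1, extinction prob q < 1.
Solve s = exp(mu*(s-1)) iteratively.
q = 0.3580

0.3580


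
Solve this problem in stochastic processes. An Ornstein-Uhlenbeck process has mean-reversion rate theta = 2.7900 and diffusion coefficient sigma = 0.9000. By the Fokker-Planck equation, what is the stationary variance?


Stationary variance = sigma^2 / (2*theta)
= 0.9000^2 / (2*2.7900)
= 0.8100 / 5.5800
= 0.1452

0.1452


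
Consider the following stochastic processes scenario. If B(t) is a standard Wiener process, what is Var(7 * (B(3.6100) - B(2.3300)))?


Var(alpha*(B(t)-B(s))) = alpha^2 * (t-s)
= 7^2 * (3.6100 - 2.3300)
= 49 * 1.2800
= 62.7200

62.7200


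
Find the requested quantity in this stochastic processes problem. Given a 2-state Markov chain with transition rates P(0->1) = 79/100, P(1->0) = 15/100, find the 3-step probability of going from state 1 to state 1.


Computing P^3 by matrix multiplication.
P = [[0.2100, 0.7900], [0.1500, 0.8500]]
After raising P to the power 3:
P^3(1,1) = 0.8405

0.8405


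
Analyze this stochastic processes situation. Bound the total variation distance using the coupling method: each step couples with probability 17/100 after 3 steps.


TV distance bound <= (1-delta)^n
= (1 - 0.1700)^3
= 0.8300^3
= 0.5718

0.5718


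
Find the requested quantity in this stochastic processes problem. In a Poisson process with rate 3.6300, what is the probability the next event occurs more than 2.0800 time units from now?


P(X > t) = exp(-lambda * t)
= exp(-3.6300 * 2.0800)
= exp(-7.5504) = 5.2590e-04

5.2590e-04


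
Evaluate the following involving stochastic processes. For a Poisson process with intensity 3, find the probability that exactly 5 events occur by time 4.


P(N(t)=k) = (lambda*t)^k * exp(-lambda*t) / k!
lambda*t = 12
= 12^5 * exp(-12) / 5!
= 248832 * 6.1442e-06 / 120
= 0.0127

0.0127


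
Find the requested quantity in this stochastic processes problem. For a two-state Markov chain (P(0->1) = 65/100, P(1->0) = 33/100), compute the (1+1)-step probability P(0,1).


P^2 = P^1 * P^1
Computing via matrix multiplication of the transition matrix.
Entry (0,1) of P^2 = 0.6630

0.6630


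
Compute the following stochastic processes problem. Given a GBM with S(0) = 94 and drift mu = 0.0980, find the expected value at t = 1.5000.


E[S(t)] = S(0) * exp(mu * t)
= 94 * exp(0.0980 * 1.5000)
= 94 * 1.1584
= 108.8853

108.8853


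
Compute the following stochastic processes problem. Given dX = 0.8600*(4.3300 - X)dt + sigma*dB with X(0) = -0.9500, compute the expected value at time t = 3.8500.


E[X(t)] = mu + (X(0) - mu)*exp(-theta*t)
= 4.3300 + (-0.9500 - 4.3300)*exp(-0.8600*3.8500)
= 4.3300 + -5.2800 * 0.0365
= 4.1374

4.1374


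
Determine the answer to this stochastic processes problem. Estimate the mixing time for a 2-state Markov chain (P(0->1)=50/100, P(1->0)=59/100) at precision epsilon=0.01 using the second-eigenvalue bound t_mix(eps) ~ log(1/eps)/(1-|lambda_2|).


lambda_2 = |1 - p01 - p10| = |1 - 0.5000 - 0.5900| = 0.0900
t_mix ~ log(1/eps)/(1 - |lambda_2|)
= log(100)/(1 - 0.0900) = 4.6052/0.9100
= 5.0606

5.0606


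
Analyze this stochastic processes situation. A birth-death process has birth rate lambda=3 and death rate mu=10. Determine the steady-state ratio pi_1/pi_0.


For birth-death process, pi_n/pi_0 = (lambda/mu)^n
= (3/10)^1
= 0.3000

0.3000


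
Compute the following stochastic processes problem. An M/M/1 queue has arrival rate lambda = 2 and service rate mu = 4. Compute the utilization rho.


rho = lambda/mu
= 2/4
= 0.5000

0.5000


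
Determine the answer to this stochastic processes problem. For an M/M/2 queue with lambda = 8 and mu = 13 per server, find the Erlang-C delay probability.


a = lambda/mu = 0.6154
rho = a/c = 0.3077
Erlang-C formula applied:
C(c,a) = 0.1448

0.1448


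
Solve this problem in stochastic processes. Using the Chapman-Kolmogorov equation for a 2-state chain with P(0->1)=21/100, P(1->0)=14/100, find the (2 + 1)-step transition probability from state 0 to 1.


P^3 = P^2 * P^1
Computing via matrix multiplication of the transition matrix.
Entry (0,1) of P^3 = 0.4352

0.4352


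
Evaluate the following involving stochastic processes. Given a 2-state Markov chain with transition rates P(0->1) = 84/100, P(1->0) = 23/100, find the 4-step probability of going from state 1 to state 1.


Computing P^4 by matrix multiplication.
P = [[0.1600, 0.8400], [0.2300, 0.7700]]
After raising P to the power 4:
P^4(1,1) = 0.7851

0.7851


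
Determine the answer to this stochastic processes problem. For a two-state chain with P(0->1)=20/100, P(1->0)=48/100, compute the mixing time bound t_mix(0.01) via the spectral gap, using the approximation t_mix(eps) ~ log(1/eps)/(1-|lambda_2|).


lambda_2 = |1 - p01 - p10| = |1 - 0.2000 - 0.4800| = 0.3200
t_mix ~ log(1/eps)/(1 - |lambda_2|)
= log(100)/(1 - 0.3200) = 4.6052/0.6800
= 6.7723

6.7723


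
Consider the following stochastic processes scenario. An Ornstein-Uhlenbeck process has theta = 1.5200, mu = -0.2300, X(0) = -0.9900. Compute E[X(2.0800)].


E[X(t)] = mu + (X(0) - mu)*exp(-theta*t)
= -0.2300 + (-0.9900 - -0.2300)*exp(-1.5200*2.0800)
= -0.2300 + -0.7600 * 0.0424
= -0.2622

-0.2622


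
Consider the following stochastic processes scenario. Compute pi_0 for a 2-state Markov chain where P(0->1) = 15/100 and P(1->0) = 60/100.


Stationary distribution: pi_0 = p10/(p01+p10), pi_1 = p01/(p01+p10)
p01 = 0.1500, p10 = 0.6000
pi_0 = 0.8000

0.8000


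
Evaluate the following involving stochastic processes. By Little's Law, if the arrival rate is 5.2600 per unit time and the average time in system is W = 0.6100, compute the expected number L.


Little's Law: L = lambda * W
= 5.2600 * 0.6100
= 3.2086

3.2086


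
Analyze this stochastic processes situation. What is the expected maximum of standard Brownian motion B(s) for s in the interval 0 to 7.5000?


E(max B(s)) = sqrt(2t/pi)
= sqrt(2*7.5000/pi)
= sqrt(4.7746)
= 2.1851

2.1851


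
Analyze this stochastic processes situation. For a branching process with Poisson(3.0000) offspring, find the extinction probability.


Since mu = 3.0000 > 1, extinction prob q < 1.
Solve s = exp(mu*(s-1)) iteratively.
q = 0.0595

0.0595


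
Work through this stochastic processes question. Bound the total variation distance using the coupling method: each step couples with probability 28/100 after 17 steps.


TV distance bound <= (1-delta)^n
= (1 - 0.2800)^17
= 0.7200^17
= 0.0038

0.0038


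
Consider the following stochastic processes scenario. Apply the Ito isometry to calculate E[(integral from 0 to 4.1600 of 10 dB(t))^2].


By Ito isometry: E[(int f dB)^2] = int f^2 dt
= 10^2 * 4.1600
= 100 * 4.1600 = 416.0000

416.0000


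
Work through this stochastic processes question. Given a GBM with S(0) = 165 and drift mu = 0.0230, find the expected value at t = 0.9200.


E[S(t)] = S(0) * exp(mu * t)
= 165 * exp(0.0230 * 0.9200)
= 165 * 1.0214
= 168.5286

168.5286


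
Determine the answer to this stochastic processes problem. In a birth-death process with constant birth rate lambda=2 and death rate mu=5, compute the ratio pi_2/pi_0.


For birth-death process, pi_n/pi_0 = (lambda/mu)^n
= (2/5)^2
= 0.1600

0.1600


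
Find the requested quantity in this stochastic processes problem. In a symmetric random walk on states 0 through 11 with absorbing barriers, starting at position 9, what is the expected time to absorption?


For symmetric RW on 0,...,N with absorbing barriers, E(i) = i*(N-i)
E(9) = 9 * 2 = 18

18


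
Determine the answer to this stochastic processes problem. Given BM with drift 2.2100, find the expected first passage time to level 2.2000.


Expected first passage time = a/mu
= 2.2000/2.2100
= 0.9955

0.9955


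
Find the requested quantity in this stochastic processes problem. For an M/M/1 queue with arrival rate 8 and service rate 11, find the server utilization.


rho = lambda/mu
= 8/11
= 0.7273

0.7273


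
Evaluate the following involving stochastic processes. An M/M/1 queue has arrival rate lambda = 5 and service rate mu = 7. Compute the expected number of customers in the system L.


rho = 5/7 = 0.7143
L = rho/(1-rho)
= 0.7143/0.2857
= 2.5000

2.5000


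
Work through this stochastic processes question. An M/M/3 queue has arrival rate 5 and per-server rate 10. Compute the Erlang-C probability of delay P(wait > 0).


a = lambda/mu = 0.5000
rho = a/c = 0.1667
Erlang-C formula applied:
C(c,a) = 0.0152

0.0152


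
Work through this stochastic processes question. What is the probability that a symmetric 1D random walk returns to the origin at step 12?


P(S(12) = 0) = C(12,6) / 4^6
= 924 / 4096
= 0.2256

0.2256


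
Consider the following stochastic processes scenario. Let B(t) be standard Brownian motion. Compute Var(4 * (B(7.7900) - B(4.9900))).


Var(alpha*(B(t)-B(s))) = alpha^2 * (t-s)
= 4^2 * (7.7900 - 4.9900)
= 16 * 2.8000
= 44.8000

44.8000


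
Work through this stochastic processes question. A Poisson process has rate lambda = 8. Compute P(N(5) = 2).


P(N(t)=k) = (lambda*t)^k * exp(-lambda*t) / k!
lambda*t = 40
= 40^2 * exp(-40) / 2!
= 1600 * 4.2484e-18 / 2
= 3.3987e-15

3.3987e-15


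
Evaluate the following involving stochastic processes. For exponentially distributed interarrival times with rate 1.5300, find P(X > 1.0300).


P(X > t) = exp(-lambda * t)
= exp(-1.5300 * 1.0300)
= exp(-1.5759) = 0.2068

0.2068


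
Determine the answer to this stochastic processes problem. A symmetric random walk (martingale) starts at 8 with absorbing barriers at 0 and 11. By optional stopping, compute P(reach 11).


By optional stopping theorem: E(M at tau) = M(0) = 8
P(hit 11)*11 + P(hit 0)*0 = 8
P(hit 11) = (8 - 0)/(11 - 0) = 8/11 = 0.7273

0.7273


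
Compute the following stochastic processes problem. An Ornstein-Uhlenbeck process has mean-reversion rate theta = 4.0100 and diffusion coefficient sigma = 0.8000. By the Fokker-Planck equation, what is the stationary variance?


Stationary variance = sigma^2 / (2*theta)
= 0.8000^2 / (2*4.0100)
= 0.6400 / 8.0200
= 0.0798

0.0798


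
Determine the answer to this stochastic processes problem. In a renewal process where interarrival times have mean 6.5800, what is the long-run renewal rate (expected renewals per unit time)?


Long-run renewal rate = 1/E(X)
= 1/6.5800
= 0.1520

0.1520


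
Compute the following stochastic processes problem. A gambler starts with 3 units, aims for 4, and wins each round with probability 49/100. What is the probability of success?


Gambler's ruin formula:
r = q/p = 0.5100/0.4900 = 1.0408
P(win) = (1 - r^i)/(1 - r^N)
= (1 - 1.0408^3)/(1 - 1.0408^4)
= 0.7348

0.7348


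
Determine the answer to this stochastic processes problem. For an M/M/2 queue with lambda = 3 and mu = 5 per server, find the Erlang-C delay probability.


a = lambda/mu = 0.6000
rho = a/c = 0.3000
Erlang-C formula applied:
C(c,a) = 0.1385

0.1385


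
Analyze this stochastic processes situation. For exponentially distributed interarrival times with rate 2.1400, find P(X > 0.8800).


P(X > t) = exp(-lambda * t)
= exp(-2.1400 * 0.8800)
= exp(-1.8832) = 0.1521

0.1521


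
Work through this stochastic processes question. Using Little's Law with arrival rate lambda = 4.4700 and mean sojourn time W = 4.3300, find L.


Little's Law: L = lambda * W
= 4.4700 * 4.3300
= 19.3551

19.3551


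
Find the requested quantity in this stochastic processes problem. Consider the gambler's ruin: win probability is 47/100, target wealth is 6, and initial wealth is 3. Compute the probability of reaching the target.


Gambler's ruin formula:
r = q/p = 0.5300/0.4700 = 1.1277
P(win) = (1 - r^i)/(1 - r^N)
= (1 - 1.1277^3)/(1 - 1.1277^6)
= 0.4109

0.4109


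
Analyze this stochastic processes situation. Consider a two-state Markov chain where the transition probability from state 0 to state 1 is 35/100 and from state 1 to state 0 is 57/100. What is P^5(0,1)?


Computing P^5 by matrix multiplication.
P = [[0.6500, 0.3500], [0.5700, 0.4300]]
After raising P to the power 5:
P^5(0,1) = 0.3804

0.3804


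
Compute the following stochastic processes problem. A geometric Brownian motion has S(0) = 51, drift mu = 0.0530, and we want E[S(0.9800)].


E[S(t)] = S(0) * exp(mu * t)
= 51 * exp(0.0530 * 0.9800)
= 51 * 1.0533
= 53.7189

53.7189


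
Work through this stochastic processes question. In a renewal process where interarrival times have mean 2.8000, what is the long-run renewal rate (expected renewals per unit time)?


Long-run renewal rate = 1/E(X)
= 1/2.8000
= 0.3571

0.3571


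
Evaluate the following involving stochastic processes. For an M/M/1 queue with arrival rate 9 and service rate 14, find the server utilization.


rho = lambda/mu
= 9/14
= 0.6429

0.6429


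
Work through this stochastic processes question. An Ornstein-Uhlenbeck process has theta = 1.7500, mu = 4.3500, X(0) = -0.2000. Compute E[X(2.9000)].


E[X(t)] = mu + (X(0) - mu)*exp(-theta*t)
= 4.3500 + (-0.2000 - 4.3500)*exp(-1.7500*2.9000)
= 4.3500 + -4.5500 * 0.0063
= 4.3216

4.3216


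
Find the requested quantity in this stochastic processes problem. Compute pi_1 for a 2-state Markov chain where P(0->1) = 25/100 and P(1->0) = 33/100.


Stationary distribution: pi_0 = p10/(p01+p10), pi_1 = p01/(p01+p10)
p01 = 0.2500, p10 = 0.3300
pi_1 = 0.4310

0.4310


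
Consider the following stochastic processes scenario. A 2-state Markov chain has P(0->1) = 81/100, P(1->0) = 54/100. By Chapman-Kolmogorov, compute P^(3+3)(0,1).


P^6 = P^3 * P^3
Computing via matrix multiplication of the transition matrix.
Entry (0,1) of P^6 = 0.5989

0.5989


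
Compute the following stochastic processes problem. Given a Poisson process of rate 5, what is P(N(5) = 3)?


P(N(t)=k) = (lambda*t)^k * exp(-lambda*t) / k!
lambda*t = 25
= 25^3 * exp(-25) / 3!
= 15625 * 1.3888e-11 / 6
= 3.6167e-08

3.6167e-08


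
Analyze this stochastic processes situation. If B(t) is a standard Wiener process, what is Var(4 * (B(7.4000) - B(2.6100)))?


Var(alpha*(B(t)-B(s))) = alpha^2 * (t-s)
= 4^2 * (7.4000 - 2.6100)
= 16 * 4.7900
= 76.6400

76.6400


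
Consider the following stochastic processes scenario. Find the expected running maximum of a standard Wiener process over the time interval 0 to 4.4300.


E(max B(s)) = sqrt(2t/pi)
= sqrt(2*4.4300/pi)
= sqrt(2.8202)
= 1.6794

1.6794


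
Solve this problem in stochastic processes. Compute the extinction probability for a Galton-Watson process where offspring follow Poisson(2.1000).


Since mu = 2.1000 > 1, extinction prob q < 1.
Solve s = exp(mu*(s-1)) iteratively.
q = 0.1779

0.1779


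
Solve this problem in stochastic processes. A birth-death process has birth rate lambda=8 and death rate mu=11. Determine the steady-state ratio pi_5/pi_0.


For birth-death process, pi_n/pi_0 = (lambda/mu)^n
= (8/11)^5
= 0.2035

0.2035


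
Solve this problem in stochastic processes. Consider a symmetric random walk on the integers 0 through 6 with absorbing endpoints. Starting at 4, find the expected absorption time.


For symmetric RW on 0,...,N with absorbing barriers, E(i) = i*(N-i)
E(4) = 4 * 2 = 8

8


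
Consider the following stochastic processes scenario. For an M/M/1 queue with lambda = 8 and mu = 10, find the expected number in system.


rho = 8/10 = 0.8000
L = rho/(1-rho)
= 0.8000/0.2000
= 4.0000

4.0000


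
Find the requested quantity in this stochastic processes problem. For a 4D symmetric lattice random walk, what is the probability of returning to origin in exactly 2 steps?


P(return in 2 steps) = P(reverse first step) = 1/(2d)
= 1/8
= 0.1250

0.1250


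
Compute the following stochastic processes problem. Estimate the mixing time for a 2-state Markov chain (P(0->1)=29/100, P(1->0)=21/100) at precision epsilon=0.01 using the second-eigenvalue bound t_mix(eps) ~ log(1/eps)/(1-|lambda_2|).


lambda_2 = |1 - p01 - p10| = |1 - 0.2900 - 0.2100| = 0.5000
t_mix ~ log(1/eps)/(1 - |lambda_2|)
= log(100)/(1 - 0.5000) = 4.6052/0.5000
= 9.2103

9.2103


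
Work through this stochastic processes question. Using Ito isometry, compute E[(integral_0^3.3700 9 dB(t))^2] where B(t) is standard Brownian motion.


By Ito isometry: E[(int f dB)^2] = int f^2 dt
= 9^2 * 3.3700
= 81 * 3.3700 = 272.9700

272.9700


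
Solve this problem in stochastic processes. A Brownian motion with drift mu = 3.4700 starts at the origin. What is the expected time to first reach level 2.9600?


Expected first passage time = a/mu
= 2.9600/3.4700
= 0.8530

0.8530


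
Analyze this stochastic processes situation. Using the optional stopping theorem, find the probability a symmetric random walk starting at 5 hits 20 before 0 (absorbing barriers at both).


By optional stopping theorem: E(M at tau) = M(0) = 5
P(hit 20)*20 + P(hit 0)*0 = 5
P(hit 20) = (5 - 0)/(20 - 0) = 1/4 = 0.2500

0.2500


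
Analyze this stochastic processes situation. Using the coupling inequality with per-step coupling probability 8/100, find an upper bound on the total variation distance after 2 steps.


TV distance bound <= (1-delta)^n
= (1 - 0.0800)^2
= 0.9200^2
= 0.8464

0.8464


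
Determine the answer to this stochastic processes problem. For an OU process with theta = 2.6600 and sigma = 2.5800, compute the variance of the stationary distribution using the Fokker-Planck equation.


Stationary variance = sigma^2 / (2*theta)
= 2.5800^2 / (2*2.6600)
= 6.6564 / 5.3200
= 1.2512

1.2512


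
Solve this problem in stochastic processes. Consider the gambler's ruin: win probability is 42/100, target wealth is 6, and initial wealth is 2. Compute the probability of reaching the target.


Gambler's ruin formula:
r = q/p = 0.5800/0.4200 = 1.3810
P(win) = (1 - r^i)/(1 - r^N)
= (1 - 1.3810^2)/(1 - 1.3810^6)
= 0.1528

0.1528


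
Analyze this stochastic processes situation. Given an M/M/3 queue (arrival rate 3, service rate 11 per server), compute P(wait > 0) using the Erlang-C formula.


a = lambda/mu = 0.2727
rho = a/c = 0.0909
Erlang-C formula applied:
C(c,a) = 0.0028

0.0028


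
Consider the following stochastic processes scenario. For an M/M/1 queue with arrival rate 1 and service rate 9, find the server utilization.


rho = lambda/mu
= 1/9
= 0.1111

0.1111


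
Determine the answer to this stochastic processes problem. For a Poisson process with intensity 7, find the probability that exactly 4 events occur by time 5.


P(N(t)=k) = (lambda*t)^k * exp(-lambda*t) / k!
lambda*t = 35
= 35^4 * exp(-35) / 4!
= 1500625 * 6.3051e-16 / 24
= 3.9423e-11

3.9423e-11


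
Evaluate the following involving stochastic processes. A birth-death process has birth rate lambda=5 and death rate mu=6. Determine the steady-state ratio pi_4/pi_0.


For birth-death process, pi_n/pi_0 = (lambda/mu)^n
= (5/6)^4
= 0.4823

0.4823


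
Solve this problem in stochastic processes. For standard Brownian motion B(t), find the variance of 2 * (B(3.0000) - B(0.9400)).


Var(alpha*(B(t)-B(s))) = alpha^2 * (t-s)
= 2^2 * (3.0000 - 0.9400)
= 4 * 2.0600
= 8.2400

8.2400


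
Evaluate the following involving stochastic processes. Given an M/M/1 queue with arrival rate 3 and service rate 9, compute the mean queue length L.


rho = 3/9 = 0.3333
L = rho/(1-rho)
= 0.3333/0.6667
= 0.5000

0.5000


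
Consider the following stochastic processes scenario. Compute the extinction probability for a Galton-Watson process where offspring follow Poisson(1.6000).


Since mu = 1.6000 > 1, extinction prob q < 1.
Solve s = exp(mu*(s-1)) iteratively.
q = 0.3580

0.3580


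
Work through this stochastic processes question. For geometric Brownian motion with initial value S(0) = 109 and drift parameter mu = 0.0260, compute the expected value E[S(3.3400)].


E[S(t)] = S(0) * exp(mu * t)
= 109 * exp(0.0260 * 3.3400)
= 109 * 1.0907
= 118.8887

118.8887


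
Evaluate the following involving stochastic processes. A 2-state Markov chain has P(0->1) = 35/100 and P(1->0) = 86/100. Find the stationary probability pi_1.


Stationary distribution: pi_0 = p10/(p01+p10), pi_1 = p01/(p01+p10)
p01 = 0.3500, p10 = 0.8600
pi_1 = 0.2893

0.2893


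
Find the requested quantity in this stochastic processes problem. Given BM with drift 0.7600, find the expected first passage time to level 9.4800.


Expected first passage time = a/mu
= 9.4800/0.7600
= 12.4737

12.4737


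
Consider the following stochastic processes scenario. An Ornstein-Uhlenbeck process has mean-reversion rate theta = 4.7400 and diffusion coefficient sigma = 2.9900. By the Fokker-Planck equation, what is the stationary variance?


Stationary variance = sigma^2 / (2*theta)
= 2.9900^2 / (2*4.7400)
= 8.9401 / 9.4800
= 0.9430

0.9430


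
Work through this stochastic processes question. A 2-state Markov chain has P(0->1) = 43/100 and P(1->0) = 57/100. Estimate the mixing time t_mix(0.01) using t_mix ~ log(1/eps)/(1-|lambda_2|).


lambda_2 = |1 - p01 - p10| = |1 - 0.4300 - 0.5700| = 1.1102e-16
t_mix ~ log(1/eps)/(1 - |lambda_2|)
= log(100)/(1 - 1.1102e-16) = 4.6052/1.0000
= 4.6052

4.6052
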